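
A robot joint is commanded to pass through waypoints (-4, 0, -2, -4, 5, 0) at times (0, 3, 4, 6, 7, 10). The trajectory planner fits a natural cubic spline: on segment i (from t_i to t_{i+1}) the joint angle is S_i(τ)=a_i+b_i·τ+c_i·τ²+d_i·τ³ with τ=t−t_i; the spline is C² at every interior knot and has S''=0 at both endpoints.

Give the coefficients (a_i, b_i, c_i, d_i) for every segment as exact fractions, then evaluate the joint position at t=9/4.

  seg 0: a=-4 b=1567/651 c=0 d=-233/1953
  seg 1: a=0 b=-530/651 c=-233/217 d=-73/651
  seg 2: a=-2 b=-2147/651 c=-306/217 d=119/93
  seg 3: a=-4 b=4177/651 c=1360/217 d=-2398/651
  seg 4: a=5 b=5143/651 c=-1038/217 d=346/651
S(9/4) = 113/1984

Δ: Δ0=4/3, Δ1=-2, Δ2=-1, Δ3=9, Δ4=-5/3
row 1: diag=8, rhs=-20; c'=1/8, d'=-5/2
row 2: denom=6−1·1/8=47/8; d'=(6−1·-5/2)/(47/8)=68/47
row 3: denom=6−2·16/47=250/47; d'=(60−2·68/47)/(250/47)=1342/125
row 4: denom=8−1·47/250=1953/250; d'=(-64−1·1342/125)/(1953/250)=-2076/217
back: M4=-2076/217
back: M3=1342/125−47/250·-2076/217=2720/217
back: M2=68/47−16/47·2720/217=-612/217
back: M1=-5/2−1/8·-612/217=-466/217
M: M0=0, M1=-466/217, M2=-612/217, M3=2720/217, M4=-2076/217, M5=0
seg 0: a=-4, c=M0/2=0, d=(M1−M0)/(6·3)=-233/1953, b=Δ0−h0·(2M0+M1)/6=1567/651
seg 1: a=0, c=M1/2=-233/217, d=(M2−M1)/(6·1)=-73/651, b=Δ1−h1·(2M1+M2)/6=-530/651
seg 2: a=-2, c=M2/2=-306/217, d=(M3−M2)/(6·2)=119/93, b=Δ2−h2·(2M2+M3)/6=-2147/651
seg 3: a=-4, c=M3/2=1360/217, d=(M4−M3)/(6·1)=-2398/651, b=Δ3−h3·(2M3+M4)/6=4177/651
seg 4: a=5, c=M4/2=-1038/217, d=(M5−M4)/(6·3)=346/651, b=Δ4−h4·(2M4+M5)/6=5143/651
t_q=9/4 → seg 0, τ=9/4; S=-4+1567/651·τ+0·τ²+-233/1953·τ³=113/1984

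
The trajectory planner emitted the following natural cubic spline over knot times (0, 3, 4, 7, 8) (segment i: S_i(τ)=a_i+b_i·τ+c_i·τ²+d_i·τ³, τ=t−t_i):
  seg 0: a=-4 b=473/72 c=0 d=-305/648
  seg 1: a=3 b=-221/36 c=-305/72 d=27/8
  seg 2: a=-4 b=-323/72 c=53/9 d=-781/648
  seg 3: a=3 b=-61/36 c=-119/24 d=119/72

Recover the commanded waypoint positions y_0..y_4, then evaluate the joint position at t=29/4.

y_0 = S_0(0) = a_0 = -4
y_1 = S_1(0) = a_1 = 3
y_2 = S_2(0) = a_2 = -4
y_3 = S_3(0) = a_3 = 3
y_4 = S_3(1) = -2
t_q=29/4 is in segment 3 (τ=1/4); S_3(τ)=3521/1536

y_0=-4 y_1=3 y_2=-4 y_3=3 y_4=-2
S(29/4) = 3521/1536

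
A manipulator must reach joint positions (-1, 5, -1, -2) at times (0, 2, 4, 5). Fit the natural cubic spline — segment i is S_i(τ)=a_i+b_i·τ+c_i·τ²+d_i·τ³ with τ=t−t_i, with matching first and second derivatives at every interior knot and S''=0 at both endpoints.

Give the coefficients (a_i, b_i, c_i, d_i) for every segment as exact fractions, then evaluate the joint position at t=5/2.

  seg 0: a=-1 b=53/11 c=0 d=-5/11
  seg 1: a=5 b=-7/11 c=-30/11 d=17/22
  seg 2: a=-1 b=-25/11 c=21/11 d=-7/11
S(5/2) = 721/176

Δ: Δ0=3, Δ1=-3, Δ2=-1
row 1: diag=8, rhs=-36; c'=1/4, d'=-9/2
row 2: denom=6−2·1/4=11/2; d'=(12−2·-9/2)/(11/2)=42/11
back: M2=42/11
back: M1=-9/2−1/4·42/11=-60/11
M: M0=0, M1=-60/11, M2=42/11, M3=0
seg 0: a=-1, c=M0/2=0, d=(M1−M0)/(6·2)=-5/11, b=Δ0−h0·(2M0+M1)/6=53/11
seg 1: a=5, c=M1/2=-30/11, d=(M2−M1)/(6·2)=17/22, b=Δ1−h1·(2M1+M2)/6=-7/11
seg 2: a=-1, c=M2/2=21/11, d=(M3−M2)/(6·1)=-7/11, b=Δ2−h2·(2M2+M3)/6=-25/11
t_q=5/2 → seg 1, τ=1/2; S=5+-7/11·τ+-30/11·τ²+17/22·τ³=721/176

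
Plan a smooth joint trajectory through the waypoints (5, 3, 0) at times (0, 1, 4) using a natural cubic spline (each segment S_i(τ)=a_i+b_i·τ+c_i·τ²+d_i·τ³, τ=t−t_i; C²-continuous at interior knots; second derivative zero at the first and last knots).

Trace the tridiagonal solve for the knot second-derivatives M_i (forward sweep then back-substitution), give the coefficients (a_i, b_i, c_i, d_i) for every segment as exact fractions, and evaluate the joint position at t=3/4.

Δ: Δ0=-2, Δ1=-1
row 1: diag=8, rhs=6; c'=3/8, d'=3/4
back: M1=3/4
M: M0=0, M1=3/4, M2=0
seg 0: a=5, c=M0/2=0, d=(M1−M0)/(6·1)=1/8, b=Δ0−h0·(2M0+M1)/6=-17/8
seg 1: a=3, c=M1/2=3/8, d=(M2−M1)/(6·3)=-1/24, b=Δ1−h1·(2M1+M2)/6=-7/4
t_q=3/4 → seg 0, τ=3/4; S=5+-17/8·τ+0·τ²+1/8·τ³=1771/512

  seg 0: a=5 b=-17/8 c=0 d=1/8
  seg 1: a=3 b=-7/4 c=3/8 d=-1/24
S(3/4) = 1771/512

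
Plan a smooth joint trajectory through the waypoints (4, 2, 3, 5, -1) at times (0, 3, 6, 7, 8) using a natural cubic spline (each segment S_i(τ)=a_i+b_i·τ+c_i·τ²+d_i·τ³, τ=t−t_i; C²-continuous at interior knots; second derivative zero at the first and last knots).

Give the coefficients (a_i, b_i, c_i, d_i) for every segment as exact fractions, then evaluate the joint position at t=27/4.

  seg 0: a=4 b=-185/336 c=0 d=-13/1008
  seg 1: a=2 b=-151/168 c=-13/112 d=59/336
  seg 2: a=3 b=151/48 c=41/28 d=-877/336
  seg 3: a=5 b=-295/168 c=-713/112 d=713/336
S(27/4) = 36427/7168

Δ: Δ0=-2/3, Δ1=1/3, Δ2=2, Δ3=-6
row 1: diag=12, rhs=6; c'=1/4, d'=1/2
row 2: denom=8−3·1/4=29/4; d'=(10−3·1/2)/(29/4)=34/29
row 3: denom=4−1·4/29=112/29; d'=(-48−1·34/29)/(112/29)=-713/56
back: M3=-713/56
back: M2=34/29−4/29·-713/56=41/14
back: M1=1/2−1/4·41/14=-13/56
M: M0=0, M1=-13/56, M2=41/14, M3=-713/56, M4=0
seg 0: a=4, c=M0/2=0, d=(M1−M0)/(6·3)=-13/1008, b=Δ0−h0·(2M0+M1)/6=-185/336
seg 1: a=2, c=M1/2=-13/112, d=(M2−M1)/(6·3)=59/336, b=Δ1−h1·(2M1+M2)/6=-151/168
seg 2: a=3, c=M2/2=41/28, d=(M3−M2)/(6·1)=-877/336, b=Δ2−h2·(2M2+M3)/6=151/48
seg 3: a=5, c=M3/2=-713/112, d=(M4−M3)/(6·1)=713/336, b=Δ3−h3·(2M3+M4)/6=-295/168
t_q=27/4 → seg 2, τ=3/4; S=3+151/48·τ+41/28·τ²+-877/336·τ³=36427/7168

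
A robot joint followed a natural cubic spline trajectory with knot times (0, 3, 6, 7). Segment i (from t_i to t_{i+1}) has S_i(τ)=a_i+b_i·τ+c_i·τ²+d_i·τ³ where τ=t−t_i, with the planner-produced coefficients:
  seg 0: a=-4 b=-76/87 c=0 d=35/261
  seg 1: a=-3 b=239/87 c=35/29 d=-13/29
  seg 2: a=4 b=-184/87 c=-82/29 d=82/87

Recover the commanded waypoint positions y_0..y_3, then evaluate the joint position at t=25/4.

y_0 = S_0(0) = a_0 = -4
y_1 = S_1(0) = a_1 = -3
y_2 = S_2(0) = a_2 = 4
y_3 = S_2(1) = 0
t_q=25/4 is in segment 2 (τ=1/4); S_2(τ)=3071/928

y_0=-4 y_1=-3 y_2=4 y_3=0
S(25/4) = 3071/928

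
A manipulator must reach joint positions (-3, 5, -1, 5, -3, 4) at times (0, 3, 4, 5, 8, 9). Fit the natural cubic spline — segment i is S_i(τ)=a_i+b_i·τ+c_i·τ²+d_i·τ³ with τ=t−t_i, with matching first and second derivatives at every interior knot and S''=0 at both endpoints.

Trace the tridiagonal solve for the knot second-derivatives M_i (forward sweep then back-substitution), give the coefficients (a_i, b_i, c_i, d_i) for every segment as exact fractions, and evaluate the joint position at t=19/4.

  seg 0: a=-3 b=12163/1641 c=0 d=-7787/14769
  seg 1: a=5 b=-11198/1641 c=-7787/1641 d=9139/1641
  seg 2: a=-1 b=215/547 c=19630/1641 d=-10429/1641
  seg 3: a=5 b=8618/1641 c=-11657/1641 d=21977/14769
  seg 4: a=-3 b=4607/1641 c=3440/547 d=-3440/1641
S(19/4) = 117011/35008

Δ: Δ0=8/3, Δ1=-6, Δ2=6, Δ3=-8/3, Δ4=7
row 1: diag=8, rhs=-52; c'=1/8, d'=-13/2
row 2: denom=4−1·1/8=31/8; d'=(72−1·-13/2)/(31/8)=628/31
row 3: denom=8−1·8/31=240/31; d'=(-52−1·628/31)/(240/31)=-28/3
row 4: denom=8−3·31/80=547/80; d'=(58−3·-28/3)/(547/80)=6880/547
back: M4=6880/547
back: M3=-28/3−31/80·6880/547=-23314/1641
back: M2=628/31−8/31·-23314/1641=39260/1641
back: M1=-13/2−1/8·39260/1641=-15574/1641
M: M0=0, M1=-15574/1641, M2=39260/1641, M3=-23314/1641, M4=6880/547, M5=0
seg 0: a=-3, c=M0/2=0, d=(M1−M0)/(6·3)=-7787/14769, b=Δ0−h0·(2M0+M1)/6=12163/1641
seg 1: a=5, c=M1/2=-7787/1641, d=(M2−M1)/(6·1)=9139/1641, b=Δ1−h1·(2M1+M2)/6=-11198/1641
seg 2: a=-1, c=M2/2=19630/1641, d=(M3−M2)/(6·1)=-10429/1641, b=Δ2−h2·(2M2+M3)/6=215/547
seg 3: a=5, c=M3/2=-11657/1641, d=(M4−M3)/(6·3)=21977/14769, b=Δ3−h3·(2M3+M4)/6=8618/1641
seg 4: a=-3, c=M4/2=3440/547, d=(M5−M4)/(6·1)=-3440/1641, b=Δ4−h4·(2M4+M5)/6=4607/1641
t_q=19/4 → seg 2, τ=3/4; S=-1+215/547·τ+19630/1641·τ²+-10429/1641·τ³=117011/35008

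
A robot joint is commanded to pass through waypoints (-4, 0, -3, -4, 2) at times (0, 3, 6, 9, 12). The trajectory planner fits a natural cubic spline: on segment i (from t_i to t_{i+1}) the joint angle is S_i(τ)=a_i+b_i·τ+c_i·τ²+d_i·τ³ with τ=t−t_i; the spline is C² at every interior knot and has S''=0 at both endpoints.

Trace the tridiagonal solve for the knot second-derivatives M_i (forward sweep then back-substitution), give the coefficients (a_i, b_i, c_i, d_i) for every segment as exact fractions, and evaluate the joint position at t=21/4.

Δ: Δ0=4/3, Δ1=-1, Δ2=-1/3, Δ3=2
row 1: diag=12, rhs=-14; c'=1/4, d'=-7/6
row 2: denom=12−3·1/4=45/4; d'=(4−3·-7/6)/(45/4)=2/3
row 3: denom=12−3·4/15=56/5; d'=(14−3·2/3)/(56/5)=15/14
back: M3=15/14
back: M2=2/3−4/15·15/14=8/21
back: M1=-7/6−1/4·8/21=-53/42
M: M0=0, M1=-53/42, M2=8/21, M3=15/14, M4=0
seg 0: a=-4, c=M0/2=0, d=(M1−M0)/(6·3)=-53/756, b=Δ0−h0·(2M0+M1)/6=55/28
seg 1: a=0, c=M1/2=-53/84, d=(M2−M1)/(6·3)=23/252, b=Δ1−h1·(2M1+M2)/6=1/14
seg 2: a=-3, c=M2/2=4/21, d=(M3−M2)/(6·3)=29/756, b=Δ2−h2·(2M2+M3)/6=-5/4
seg 3: a=-4, c=M3/2=15/28, d=(M4−M3)/(6·3)=-5/84, b=Δ3−h3·(2M3+M4)/6=13/14
t_q=21/4 → seg 1, τ=9/4; S=0+1/14·τ+-53/84·τ²+23/252·τ³=-3573/1792

  seg 0: a=-4 b=55/28 c=0 d=-53/756
  seg 1: a=0 b=1/14 c=-53/84 d=23/252
  seg 2: a=-3 b=-5/4 c=4/21 d=29/756
  seg 3: a=-4 b=13/14 c=15/28 d=-5/84
S(21/4) = -3573/1792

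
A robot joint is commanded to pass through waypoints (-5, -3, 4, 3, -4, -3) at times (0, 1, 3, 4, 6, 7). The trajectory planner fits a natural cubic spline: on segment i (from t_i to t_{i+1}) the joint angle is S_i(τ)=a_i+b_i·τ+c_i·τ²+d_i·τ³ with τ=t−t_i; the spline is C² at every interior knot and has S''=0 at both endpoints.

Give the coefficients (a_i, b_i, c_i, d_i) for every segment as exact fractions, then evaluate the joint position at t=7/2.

  seg 0: a=-5 b=1457/988 c=0 d=519/988
  seg 1: a=-3 b=1507/494 c=1557/988 d=-1335/1976
  seg 2: a=4 b=308/247 c=-612/247 d=3/13
  seg 3: a=3 b=-745/247 c=-441/247 d=1525/1976
  seg 4: a=-4 b=-443/494 c=2811/988 d=-937/988
S(7/2) = 613/152

Δ: Δ0=2, Δ1=7/2, Δ2=-1, Δ3=-7/2, Δ4=1
row 1: diag=6, rhs=9; c'=1/3, d'=3/2
row 2: denom=6−2·1/3=16/3; d'=(-27−2·3/2)/(16/3)=-45/8
row 3: denom=6−1·3/16=93/16; d'=(-15−1·-45/8)/(93/16)=-50/31
row 4: denom=6−2·32/93=494/93; d'=(27−2·-50/31)/(494/93)=2811/494
back: M4=2811/494
back: M3=-50/31−32/93·2811/494=-882/247
back: M2=-45/8−3/16·-882/247=-1224/247
back: M1=3/2−1/3·-1224/247=1557/494
M: M0=0, M1=1557/494, M2=-1224/247, M3=-882/247, M4=2811/494, M5=0
seg 0: a=-5, c=M0/2=0, d=(M1−M0)/(6·1)=519/988, b=Δ0−h0·(2M0+M1)/6=1457/988
seg 1: a=-3, c=M1/2=1557/988, d=(M2−M1)/(6·2)=-1335/1976, b=Δ1−h1·(2M1+M2)/6=1507/494
seg 2: a=4, c=M2/2=-612/247, d=(M3−M2)/(6·1)=3/13, b=Δ2−h2·(2M2+M3)/6=308/247
seg 3: a=3, c=M3/2=-441/247, d=(M4−M3)/(6·2)=1525/1976, b=Δ3−h3·(2M3+M4)/6=-745/247
seg 4: a=-4, c=M4/2=2811/988, d=(M5−M4)/(6·1)=-937/988, b=Δ4−h4·(2M4+M5)/6=-443/494
t_q=7/2 → seg 2, τ=1/2; S=4+308/247·τ+-612/247·τ²+3/13·τ³=613/152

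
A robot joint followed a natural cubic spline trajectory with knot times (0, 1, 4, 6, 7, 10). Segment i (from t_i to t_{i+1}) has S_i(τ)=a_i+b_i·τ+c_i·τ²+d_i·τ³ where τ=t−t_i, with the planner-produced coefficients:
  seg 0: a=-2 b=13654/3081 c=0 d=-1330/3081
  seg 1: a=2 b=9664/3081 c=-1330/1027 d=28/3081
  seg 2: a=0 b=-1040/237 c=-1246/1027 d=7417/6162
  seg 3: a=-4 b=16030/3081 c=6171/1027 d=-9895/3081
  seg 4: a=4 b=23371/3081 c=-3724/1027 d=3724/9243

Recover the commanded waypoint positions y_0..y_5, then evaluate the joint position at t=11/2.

y_0=-2 y_1=2 y_2=0 y_3=-4 y_4=4 y_5=5
S(11/2) = -86263/16432

y_0 = S_0(0) = a_0 = -2
y_1 = S_1(0) = a_1 = 2
y_2 = S_2(0) = a_2 = 0
y_3 = S_3(0) = a_3 = -4
y_4 = S_4(0) = a_4 = 4
y_5 = S_4(3) = 5
t_q=11/2 is in segment 2 (τ=3/2); S_2(τ)=-86263/16432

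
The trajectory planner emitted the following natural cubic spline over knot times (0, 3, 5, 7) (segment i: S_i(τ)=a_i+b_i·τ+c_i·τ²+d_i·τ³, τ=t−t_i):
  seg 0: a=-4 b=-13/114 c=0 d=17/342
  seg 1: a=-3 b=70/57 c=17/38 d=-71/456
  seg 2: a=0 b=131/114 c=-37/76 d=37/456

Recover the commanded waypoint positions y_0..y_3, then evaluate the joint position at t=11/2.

y_0=-4 y_1=-3 y_2=0 y_3=1
S(11/2) = 563/1216

y_0 = S_0(0) = a_0 = -4
y_1 = S_1(0) = a_1 = -3
y_2 = S_2(0) = a_2 = 0
y_3 = S_2(2) = 1
t_q=11/2 is in segment 2 (τ=1/2); S_2(τ)=563/1216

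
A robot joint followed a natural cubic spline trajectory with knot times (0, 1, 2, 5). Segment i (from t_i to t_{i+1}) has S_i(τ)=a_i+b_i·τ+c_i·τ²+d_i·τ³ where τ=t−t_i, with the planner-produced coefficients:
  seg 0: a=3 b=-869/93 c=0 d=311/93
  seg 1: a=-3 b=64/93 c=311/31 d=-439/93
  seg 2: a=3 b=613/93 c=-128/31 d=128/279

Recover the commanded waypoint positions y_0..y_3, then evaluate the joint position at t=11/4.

y_0=3 y_1=-3 y_2=3 y_3=-2
S(11/4) = 721/124

y_0 = S_0(0) = a_0 = 3
y_1 = S_1(0) = a_1 = -3
y_2 = S_2(0) = a_2 = 3
y_3 = S_2(3) = -2
t_q=11/4 is in segment 2 (τ=3/4); S_2(τ)=721/124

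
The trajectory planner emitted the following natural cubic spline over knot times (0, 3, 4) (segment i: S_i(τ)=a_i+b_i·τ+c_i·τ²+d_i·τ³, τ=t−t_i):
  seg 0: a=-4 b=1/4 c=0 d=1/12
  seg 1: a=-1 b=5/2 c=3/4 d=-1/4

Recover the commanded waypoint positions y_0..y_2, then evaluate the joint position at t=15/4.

y_0 = S_0(0) = a_0 = -4
y_1 = S_1(0) = a_1 = -1
y_2 = S_1(1) = 2
t_q=15/4 is in segment 1 (τ=3/4); S_1(τ)=305/256

y_0=-4 y_1=-1 y_2=2
S(15/4) = 305/256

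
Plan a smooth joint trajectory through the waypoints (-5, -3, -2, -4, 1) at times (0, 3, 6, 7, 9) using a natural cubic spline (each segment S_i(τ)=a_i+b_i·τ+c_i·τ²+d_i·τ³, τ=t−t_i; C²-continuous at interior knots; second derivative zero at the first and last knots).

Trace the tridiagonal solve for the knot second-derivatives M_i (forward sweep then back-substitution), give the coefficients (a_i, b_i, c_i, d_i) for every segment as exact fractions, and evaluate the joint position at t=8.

  seg 0: a=-5 b=147/340 c=0 d=239/9180
  seg 1: a=-3 b=193/170 c=239/1020 d=-307/1836
  seg 2: a=-2 b=-671/340 c=-108/85 d=423/340
  seg 3: a=-4 b=-133/170 c=837/340 d=-279/680
S(8) = -1857/680

Δ: Δ0=2/3, Δ1=1/3, Δ2=-2, Δ3=5/2
row 1: diag=12, rhs=-2; c'=1/4, d'=-1/6
row 2: denom=8−3·1/4=29/4; d'=(-14−3·-1/6)/(29/4)=-54/29
row 3: denom=6−1·4/29=170/29; d'=(27−1·-54/29)/(170/29)=837/170
back: M3=837/170
back: M2=-54/29−4/29·837/170=-216/85
back: M1=-1/6−1/4·-216/85=239/510
M: M0=0, M1=239/510, M2=-216/85, M3=837/170, M4=0
seg 0: a=-5, c=M0/2=0, d=(M1−M0)/(6·3)=239/9180, b=Δ0−h0·(2M0+M1)/6=147/340
seg 1: a=-3, c=M1/2=239/1020, d=(M2−M1)/(6·3)=-307/1836, b=Δ1−h1·(2M1+M2)/6=193/170
seg 2: a=-2, c=M2/2=-108/85, d=(M3−M2)/(6·1)=423/340, b=Δ2−h2·(2M2+M3)/6=-671/340
seg 3: a=-4, c=M3/2=837/340, d=(M4−M3)/(6·2)=-279/680, b=Δ3−h3·(2M3+M4)/6=-133/170
t_q=8 → seg 3, τ=1; S=-4+-133/170·τ+837/340·τ²+-279/680·τ³=-1857/680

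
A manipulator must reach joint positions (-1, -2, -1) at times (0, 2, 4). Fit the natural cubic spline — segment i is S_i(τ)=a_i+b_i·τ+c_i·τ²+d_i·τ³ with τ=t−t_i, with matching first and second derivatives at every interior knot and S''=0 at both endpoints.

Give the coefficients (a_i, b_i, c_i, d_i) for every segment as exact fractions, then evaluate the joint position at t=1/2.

Δ: Δ0=-1/2, Δ1=1/2
row 1: diag=8, rhs=6; c'=1/4, d'=3/4
back: M1=3/4
M: M0=0, M1=3/4, M2=0
seg 0: a=-1, c=M0/2=0, d=(M1−M0)/(6·2)=1/16, b=Δ0−h0·(2M0+M1)/6=-3/4
seg 1: a=-2, c=M1/2=3/8, d=(M2−M1)/(6·2)=-1/16, b=Δ1−h1·(2M1+M2)/6=0
t_q=1/2 → seg 0, τ=1/2; S=-1+-3/4·τ+0·τ²+1/16·τ³=-175/128

  seg 0: a=-1 b=-3/4 c=0 d=1/16
  seg 1: a=-2 b=0 c=3/8 d=-1/16
S(1/2) = -175/128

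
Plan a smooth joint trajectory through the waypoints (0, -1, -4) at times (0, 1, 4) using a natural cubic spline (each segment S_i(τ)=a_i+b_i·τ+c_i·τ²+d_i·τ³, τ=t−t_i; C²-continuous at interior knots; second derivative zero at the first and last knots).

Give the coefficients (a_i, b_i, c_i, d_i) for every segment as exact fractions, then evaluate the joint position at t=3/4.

  seg 0: a=0 b=-1 c=0 d=0
  seg 1: a=-1 b=-1 c=0 d=0
S(3/4) = -3/4

Δ: Δ0=-1, Δ1=-1
row 1: diag=8, rhs=0; c'=3/8, d'=0
back: M1=0
M: M0=0, M1=0, M2=0
seg 0: a=0, c=M0/2=0, d=(M1−M0)/(6·1)=0, b=Δ0−h0·(2M0+M1)/6=-1
seg 1: a=-1, c=M1/2=0, d=(M2−M1)/(6·3)=0, b=Δ1−h1·(2M1+M2)/6=-1
t_q=3/4 → seg 0, τ=3/4; S=0+-1·τ+0·τ²+0·τ³=-3/4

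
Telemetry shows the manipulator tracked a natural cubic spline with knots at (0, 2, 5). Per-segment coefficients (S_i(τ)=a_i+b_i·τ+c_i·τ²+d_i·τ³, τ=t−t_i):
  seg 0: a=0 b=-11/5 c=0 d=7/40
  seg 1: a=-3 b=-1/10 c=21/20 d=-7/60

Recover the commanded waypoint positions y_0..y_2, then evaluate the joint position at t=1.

y_0=0 y_1=-3 y_2=3
S(1) = -81/40

y_0 = S_0(0) = a_0 = 0
y_1 = S_1(0) = a_1 = -3
y_2 = S_1(3) = 3
t_q=1 is in segment 0 (τ=1); S_0(τ)=-81/40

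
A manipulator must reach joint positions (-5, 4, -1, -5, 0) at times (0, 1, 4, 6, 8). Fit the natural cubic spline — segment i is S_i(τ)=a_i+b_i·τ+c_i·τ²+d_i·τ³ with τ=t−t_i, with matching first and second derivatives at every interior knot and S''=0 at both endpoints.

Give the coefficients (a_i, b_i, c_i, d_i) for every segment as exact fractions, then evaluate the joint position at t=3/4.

  seg 0: a=-5 b=16799/1608 c=0 d=-2327/1608
  seg 1: a=4 b=4909/804 c=-2327/536 d=2815/4824
  seg 2: a=-1 b=-6733/1608 c=61/67 d=589/6432
  seg 3: a=-5 b=445/804 c=1565/1072 d=-1565/6432
S(3/4) = 76321/34304

Δ: Δ0=9, Δ1=-5/3, Δ2=-2, Δ3=5/2
row 1: diag=8, rhs=-64; c'=3/8, d'=-8
row 2: denom=10−3·3/8=71/8; d'=(-2−3·-8)/(71/8)=176/71
row 3: denom=8−2·16/71=536/71; d'=(27−2·176/71)/(536/71)=1565/536
back: M3=1565/536
back: M2=176/71−16/71·1565/536=122/67
back: M1=-8−3/8·122/67=-2327/268
M: M0=0, M1=-2327/268, M2=122/67, M3=1565/536, M4=0
seg 0: a=-5, c=M0/2=0, d=(M1−M0)/(6·1)=-2327/1608, b=Δ0−h0·(2M0+M1)/6=16799/1608
seg 1: a=4, c=M1/2=-2327/536, d=(M2−M1)/(6·3)=2815/4824, b=Δ1−h1·(2M1+M2)/6=4909/804
seg 2: a=-1, c=M2/2=61/67, d=(M3−M2)/(6·2)=589/6432, b=Δ2−h2·(2M2+M3)/6=-6733/1608
seg 3: a=-5, c=M3/2=1565/1072, d=(M4−M3)/(6·2)=-1565/6432, b=Δ3−h3·(2M3+M4)/6=445/804
t_q=3/4 → seg 0, τ=3/4; S=-5+16799/1608·τ+0·τ²+-2327/1608·τ³=76321/34304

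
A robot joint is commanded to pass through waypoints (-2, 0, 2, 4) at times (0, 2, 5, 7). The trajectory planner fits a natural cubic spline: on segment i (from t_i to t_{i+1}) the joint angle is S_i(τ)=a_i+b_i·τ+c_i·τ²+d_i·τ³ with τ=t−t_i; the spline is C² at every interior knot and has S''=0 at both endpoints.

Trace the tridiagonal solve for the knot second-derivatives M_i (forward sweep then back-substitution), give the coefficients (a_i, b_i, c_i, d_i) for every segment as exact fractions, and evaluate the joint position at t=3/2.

Δ: Δ0=1, Δ1=2/3, Δ2=1
row 1: diag=10, rhs=-2; c'=3/10, d'=-1/5
row 2: denom=10−3·3/10=91/10; d'=(2−3·-1/5)/(91/10)=2/7
back: M2=2/7
back: M1=-1/5−3/10·2/7=-2/7
M: M0=0, M1=-2/7, M2=2/7, M3=0
seg 0: a=-2, c=M0/2=0, d=(M1−M0)/(6·2)=-1/42, b=Δ0−h0·(2M0+M1)/6=23/21
seg 1: a=0, c=M1/2=-1/7, d=(M2−M1)/(6·3)=2/63, b=Δ1−h1·(2M1+M2)/6=17/21
seg 2: a=2, c=M2/2=1/7, d=(M3−M2)/(6·2)=-1/42, b=Δ2−h2·(2M2+M3)/6=17/21
t_q=3/2 → seg 0, τ=3/2; S=-2+23/21·τ+0·τ²+-1/42·τ³=-7/16

  seg 0: a=-2 b=23/21 c=0 d=-1/42
  seg 1: a=0 b=17/21 c=-1/7 d=2/63
  seg 2: a=2 b=17/21 c=1/7 d=-1/42
S(3/2) = -7/16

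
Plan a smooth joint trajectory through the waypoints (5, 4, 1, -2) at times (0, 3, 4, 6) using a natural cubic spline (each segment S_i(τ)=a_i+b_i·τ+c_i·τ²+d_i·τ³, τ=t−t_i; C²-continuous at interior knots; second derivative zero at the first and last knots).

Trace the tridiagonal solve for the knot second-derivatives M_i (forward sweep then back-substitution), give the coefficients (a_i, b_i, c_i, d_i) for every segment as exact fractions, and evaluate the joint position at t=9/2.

  seg 0: a=5 b=221/282 c=0 d=-35/282
  seg 1: a=4 b=-362/141 c=-105/94 d=193/282
  seg 2: a=1 b=-775/282 c=44/47 d=-22/141
S(9/2) = -15/94

Δ: Δ0=-1/3, Δ1=-3, Δ2=-3/2
row 1: diag=8, rhs=-16; c'=1/8, d'=-2
row 2: denom=6−1·1/8=47/8; d'=(9−1·-2)/(47/8)=88/47
back: M2=88/47
back: M1=-2−1/8·88/47=-105/47
M: M0=0, M1=-105/47, M2=88/47, M3=0
seg 0: a=5, c=M0/2=0, d=(M1−M0)/(6·3)=-35/282, b=Δ0−h0·(2M0+M1)/6=221/282
seg 1: a=4, c=M1/2=-105/94, d=(M2−M1)/(6·1)=193/282, b=Δ1−h1·(2M1+M2)/6=-362/141
seg 2: a=1, c=M2/2=44/47, d=(M3−M2)/(6·2)=-22/141, b=Δ2−h2·(2M2+M3)/6=-775/282
t_q=9/2 → seg 2, τ=1/2; S=1+-775/282·τ+44/47·τ²+-22/141·τ³=-15/94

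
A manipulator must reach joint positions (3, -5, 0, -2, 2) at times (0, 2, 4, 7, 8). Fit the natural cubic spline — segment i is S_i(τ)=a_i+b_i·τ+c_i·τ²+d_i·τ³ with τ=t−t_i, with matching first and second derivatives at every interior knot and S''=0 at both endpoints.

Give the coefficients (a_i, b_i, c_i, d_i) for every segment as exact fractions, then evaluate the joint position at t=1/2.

Δ: Δ0=-4, Δ1=5/2, Δ2=-2/3, Δ3=4
row 1: diag=8, rhs=39; c'=1/4, d'=39/8
row 2: denom=10−2·1/4=19/2; d'=(-19−2·39/8)/(19/2)=-115/38
row 3: denom=8−3·6/19=134/19; d'=(28−3·-115/38)/(134/19)=1409/268
back: M3=1409/268
back: M2=-115/38−6/19·1409/268=-314/67
back: M1=39/8−1/4·-314/67=3241/536
M: M0=0, M1=3241/536, M2=-314/67, M3=1409/268, M4=0
seg 0: a=3, c=M0/2=0, d=(M1−M0)/(6·2)=3241/6432, b=Δ0−h0·(2M0+M1)/6=-9673/1608
seg 1: a=-5, c=M1/2=3241/1072, d=(M2−M1)/(6·2)=-5753/6432, b=Δ1−h1·(2M1+M2)/6=25/804
seg 2: a=0, c=M2/2=-157/67, d=(M3−M2)/(6·3)=2665/4824, b=Δ2−h2·(2M2+M3)/6=2237/1608
seg 3: a=-2, c=M3/2=1409/536, d=(M4−M3)/(6·1)=-1409/1608, b=Δ3−h3·(2M3+M4)/6=1807/804
t_q=1/2 → seg 0, τ=1/2; S=3+-9673/1608·τ+0·τ²+3241/6432·τ³=947/17152

  seg 0: a=3 b=-9673/1608 c=0 d=3241/6432
  seg 1: a=-5 b=25/804 c=3241/1072 d=-5753/6432
  seg 2: a=0 b=2237/1608 c=-157/67 d=2665/4824
  seg 3: a=-2 b=1807/804 c=1409/536 d=-1409/1608
S(1/2) = 947/17152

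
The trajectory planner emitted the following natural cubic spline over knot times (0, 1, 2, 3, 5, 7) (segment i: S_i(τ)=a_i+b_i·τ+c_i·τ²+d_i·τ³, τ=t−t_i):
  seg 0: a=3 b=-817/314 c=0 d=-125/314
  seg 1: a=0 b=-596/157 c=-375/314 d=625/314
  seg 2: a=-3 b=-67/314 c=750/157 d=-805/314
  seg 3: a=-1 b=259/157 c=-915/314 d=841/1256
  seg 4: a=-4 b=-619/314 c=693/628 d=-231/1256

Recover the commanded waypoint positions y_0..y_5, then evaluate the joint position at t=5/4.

y_0 = S_0(0) = a_0 = 3
y_1 = S_1(0) = a_1 = 0
y_2 = S_2(0) = a_2 = -3
y_3 = S_3(0) = a_3 = -1
y_4 = S_4(0) = a_4 = -4
y_5 = S_4(2) = -5
t_q=5/4 is in segment 1 (τ=1/4); S_1(τ)=-19947/20096

y_0=3 y_1=0 y_2=-3 y_3=-1 y_4=-4 y_5=-5
S(5/4) = -19947/20096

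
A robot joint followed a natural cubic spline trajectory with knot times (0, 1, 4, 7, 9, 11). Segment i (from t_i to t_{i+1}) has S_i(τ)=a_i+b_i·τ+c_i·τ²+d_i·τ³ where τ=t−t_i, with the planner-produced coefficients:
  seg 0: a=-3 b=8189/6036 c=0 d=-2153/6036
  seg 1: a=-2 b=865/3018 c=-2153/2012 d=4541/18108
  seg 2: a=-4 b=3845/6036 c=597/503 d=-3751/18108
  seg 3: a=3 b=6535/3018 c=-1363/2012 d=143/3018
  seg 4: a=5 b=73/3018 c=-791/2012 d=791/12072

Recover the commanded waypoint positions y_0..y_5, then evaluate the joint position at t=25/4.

y_0=-3 y_1=-2 y_2=-4 y_3=3 y_4=5 y_5=4
S(25/4) = 139369/128768

y_0 = S_0(0) = a_0 = -3
y_1 = S_1(0) = a_1 = -2
y_2 = S_2(0) = a_2 = -4
y_3 = S_3(0) = a_3 = 3
y_4 = S_4(0) = a_4 = 5
y_5 = S_4(2) = 4
t_q=25/4 is in segment 2 (τ=9/4); S_2(τ)=139369/128768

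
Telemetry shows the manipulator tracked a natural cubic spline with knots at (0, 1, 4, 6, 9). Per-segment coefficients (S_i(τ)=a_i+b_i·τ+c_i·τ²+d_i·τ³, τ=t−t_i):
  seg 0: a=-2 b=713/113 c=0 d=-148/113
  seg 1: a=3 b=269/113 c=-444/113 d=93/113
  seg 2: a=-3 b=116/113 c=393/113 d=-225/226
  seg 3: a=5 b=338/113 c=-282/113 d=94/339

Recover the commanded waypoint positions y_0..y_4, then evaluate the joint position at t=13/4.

y_0=-2 y_1=3 y_2=-3 y_3=5 y_4=-1
S(13/4) = -15627/7232

y_0 = S_0(0) = a_0 = -2
y_1 = S_1(0) = a_1 = 3
y_2 = S_2(0) = a_2 = -3
y_3 = S_3(0) = a_3 = 5
y_4 = S_3(3) = -1
t_q=13/4 is in segment 1 (τ=9/4); S_1(τ)=-15627/7232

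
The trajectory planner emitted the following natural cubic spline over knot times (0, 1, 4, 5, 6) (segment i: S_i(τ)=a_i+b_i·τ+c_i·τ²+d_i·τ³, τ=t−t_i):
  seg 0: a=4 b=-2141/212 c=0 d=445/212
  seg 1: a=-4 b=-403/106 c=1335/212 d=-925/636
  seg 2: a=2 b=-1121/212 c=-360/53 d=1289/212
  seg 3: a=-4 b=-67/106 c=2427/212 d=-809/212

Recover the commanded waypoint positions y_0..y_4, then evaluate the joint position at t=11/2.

y_0=4 y_1=-4 y_2=2 y_3=-4 y_4=3
S(11/2) = -3275/1696

y_0 = S_0(0) = a_0 = 4
y_1 = S_1(0) = a_1 = -4
y_2 = S_2(0) = a_2 = 2
y_3 = S_3(0) = a_3 = -4
y_4 = S_3(1) = 3
t_q=11/2 is in segment 3 (τ=1/2); S_3(τ)=-3275/1696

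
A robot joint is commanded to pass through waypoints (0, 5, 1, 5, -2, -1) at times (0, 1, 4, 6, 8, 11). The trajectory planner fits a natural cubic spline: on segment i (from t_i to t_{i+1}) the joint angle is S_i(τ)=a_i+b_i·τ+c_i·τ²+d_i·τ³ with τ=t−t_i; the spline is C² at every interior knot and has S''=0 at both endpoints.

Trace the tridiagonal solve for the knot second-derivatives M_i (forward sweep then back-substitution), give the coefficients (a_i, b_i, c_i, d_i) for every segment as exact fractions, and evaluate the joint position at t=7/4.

Δ: Δ0=5, Δ1=-4/3, Δ2=2, Δ3=-7/2, Δ4=1/3
row 1: diag=8, rhs=-38; c'=3/8, d'=-19/4
row 2: denom=10−3·3/8=71/8; d'=(20−3·-19/4)/(71/8)=274/71
row 3: denom=8−2·16/71=536/71; d'=(-33−2·274/71)/(536/71)=-2891/536
row 4: denom=10−2·71/268=1269/134; d'=(23−2·-2891/536)/(1269/134)=9055/2538
back: M4=9055/2538
back: M3=-2891/536−71/268·9055/2538=-8044/1269
back: M2=274/71−16/71·-8044/1269=6710/1269
back: M1=-19/4−3/8·6710/1269=-2848/423
M: M0=0, M1=-2848/423, M2=6710/1269, M3=-8044/1269, M4=9055/2538, M5=0
seg 0: a=0, c=M0/2=0, d=(M1−M0)/(6·1)=-1424/1269, b=Δ0−h0·(2M0+M1)/6=7769/1269
seg 1: a=5, c=M1/2=-1424/423, d=(M2−M1)/(6·3)=7627/11421, b=Δ1−h1·(2M1+M2)/6=3497/1269
seg 2: a=1, c=M2/2=3355/1269, d=(M3−M2)/(6·2)=-2459/2538, b=Δ2−h2·(2M2+M3)/6=746/1269
seg 3: a=5, c=M3/2=-4022/1269, d=(M4−M3)/(6·2)=8381/10152, b=Δ3−h3·(2M3+M4)/6=-196/423
seg 4: a=-2, c=M4/2=9055/5076, d=(M5−M4)/(6·3)=-9055/45684, b=Δ4−h4·(2M4+M5)/6=-8209/2538
t_q=7/4 → seg 1, τ=3/4; S=5+3497/1269·τ+-1424/423·τ²+7627/11421·τ³=49225/9024

  seg 0: a=0 b=7769/1269 c=0 d=-1424/1269
  seg 1: a=5 b=3497/1269 c=-1424/423 d=7627/11421
  seg 2: a=1 b=746/1269 c=3355/1269 d=-2459/2538
  seg 3: a=5 b=-196/423 c=-4022/1269 d=8381/10152
  seg 4: a=-2 b=-8209/2538 c=9055/5076 d=-9055/45684
S(7/4) = 49225/9024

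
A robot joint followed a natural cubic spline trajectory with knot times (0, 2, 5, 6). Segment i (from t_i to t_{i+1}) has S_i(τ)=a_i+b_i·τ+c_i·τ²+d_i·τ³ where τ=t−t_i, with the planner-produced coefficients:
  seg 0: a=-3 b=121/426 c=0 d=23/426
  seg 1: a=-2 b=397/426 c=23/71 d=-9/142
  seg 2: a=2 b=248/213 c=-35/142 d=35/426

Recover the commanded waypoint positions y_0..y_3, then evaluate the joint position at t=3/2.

y_0 = S_0(0) = a_0 = -3
y_1 = S_1(0) = a_1 = -2
y_2 = S_2(0) = a_2 = 2
y_3 = S_2(1) = 3
t_q=3/2 is in segment 0 (τ=3/2); S_0(τ)=-2717/1136

y_0=-3 y_1=-2 y_2=2 y_3=3
S(3/2) = -2717/1136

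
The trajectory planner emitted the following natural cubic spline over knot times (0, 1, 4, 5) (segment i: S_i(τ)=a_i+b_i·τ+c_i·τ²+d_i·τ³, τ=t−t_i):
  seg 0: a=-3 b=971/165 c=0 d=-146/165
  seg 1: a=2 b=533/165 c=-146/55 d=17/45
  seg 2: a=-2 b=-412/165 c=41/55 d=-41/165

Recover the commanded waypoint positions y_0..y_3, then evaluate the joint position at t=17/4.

y_0 = S_0(0) = a_0 = -3
y_1 = S_1(0) = a_1 = 2
y_2 = S_2(0) = a_2 = -2
y_3 = S_2(1) = -4
t_q=17/4 is in segment 2 (τ=1/4); S_2(τ)=-9087/3520

y_0=-3 y_1=2 y_2=-2 y_3=-4
S(17/4) = -9087/3520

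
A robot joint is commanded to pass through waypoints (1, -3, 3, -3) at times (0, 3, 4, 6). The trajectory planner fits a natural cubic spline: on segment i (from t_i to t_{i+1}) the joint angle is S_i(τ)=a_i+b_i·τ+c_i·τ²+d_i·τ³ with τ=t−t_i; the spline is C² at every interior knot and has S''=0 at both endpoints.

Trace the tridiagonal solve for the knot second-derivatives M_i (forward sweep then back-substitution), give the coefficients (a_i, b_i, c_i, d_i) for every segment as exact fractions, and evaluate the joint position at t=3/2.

Δ: Δ0=-4/3, Δ1=6, Δ2=-3
row 1: diag=8, rhs=44; c'=1/8, d'=11/2
row 2: denom=6−1·1/8=47/8; d'=(-54−1·11/2)/(47/8)=-476/47
back: M2=-476/47
back: M1=11/2−1/8·-476/47=318/47
M: M0=0, M1=318/47, M2=-476/47, M3=0
seg 0: a=1, c=M0/2=0, d=(M1−M0)/(6·3)=53/141, b=Δ0−h0·(2M0+M1)/6=-665/141
seg 1: a=-3, c=M1/2=159/47, d=(M2−M1)/(6·1)=-397/141, b=Δ1−h1·(2M1+M2)/6=766/141
seg 2: a=3, c=M2/2=-238/47, d=(M3−M2)/(6·2)=119/141, b=Δ2−h2·(2M2+M3)/6=529/141
t_q=3/2 → seg 0, τ=3/2; S=1+-665/141·τ+0·τ²+53/141·τ³=-1807/376

  seg 0: a=1 b=-665/141 c=0 d=53/141
  seg 1: a=-3 b=766/141 c=159/47 d=-397/141
  seg 2: a=3 b=529/141 c=-238/47 d=119/141
S(3/2) = -1807/376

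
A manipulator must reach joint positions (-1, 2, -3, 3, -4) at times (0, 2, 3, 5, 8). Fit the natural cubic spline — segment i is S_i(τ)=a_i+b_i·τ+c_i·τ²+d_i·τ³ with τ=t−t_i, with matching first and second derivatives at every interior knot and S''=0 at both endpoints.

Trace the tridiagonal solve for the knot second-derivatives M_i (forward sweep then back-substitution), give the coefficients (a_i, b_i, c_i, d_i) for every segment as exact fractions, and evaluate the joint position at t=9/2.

  seg 0: a=-1 b=4195/978 c=0 d=-341/489
  seg 1: a=2 b=-3989/978 c=-682/163 d=3191/978
  seg 2: a=-3 b=-1300/489 c=1827/326 d=-1357/978
  seg 3: a=3 b=1520/489 c=-887/326 d=887/2934
S(9/2) = 2449/2608

Δ: Δ0=3/2, Δ1=-5, Δ2=3, Δ3=-7/3
row 1: diag=6, rhs=-39; c'=1/6, d'=-13/2
row 2: denom=6−1·1/6=35/6; d'=(48−1·-13/2)/(35/6)=327/35
row 3: denom=10−2·12/35=326/35; d'=(-32−2·327/35)/(326/35)=-887/163
back: M3=-887/163
back: M2=327/35−12/35·-887/163=1827/163
back: M1=-13/2−1/6·1827/163=-1364/163
M: M0=0, M1=-1364/163, M2=1827/163, M3=-887/163, M4=0
seg 0: a=-1, c=M0/2=0, d=(M1−M0)/(6·2)=-341/489, b=Δ0−h0·(2M0+M1)/6=4195/978
seg 1: a=2, c=M1/2=-682/163, d=(M2−M1)/(6·1)=3191/978, b=Δ1−h1·(2M1+M2)/6=-3989/978
seg 2: a=-3, c=M2/2=1827/326, d=(M3−M2)/(6·2)=-1357/978, b=Δ2−h2·(2M2+M3)/6=-1300/489
seg 3: a=3, c=M3/2=-887/326, d=(M4−M3)/(6·3)=887/2934, b=Δ3−h3·(2M3+M4)/6=1520/489
t_q=9/2 → seg 2, τ=3/2; S=-3+-1300/489·τ+1827/326·τ²+-1357/978·τ³=2449/2608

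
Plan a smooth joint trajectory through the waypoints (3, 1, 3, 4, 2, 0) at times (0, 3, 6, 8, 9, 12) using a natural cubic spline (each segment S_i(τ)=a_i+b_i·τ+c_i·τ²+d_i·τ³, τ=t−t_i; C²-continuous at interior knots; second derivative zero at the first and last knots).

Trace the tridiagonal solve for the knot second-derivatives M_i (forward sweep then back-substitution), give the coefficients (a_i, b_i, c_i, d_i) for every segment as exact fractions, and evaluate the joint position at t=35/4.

  seg 0: a=3 b=-3107/3222 c=0 d=959/28998
  seg 1: a=1 b=-115/1611 c=959/3222 d=-499/28998
  seg 2: a=3 b=4027/3222 c=230/1611 d=-139/537
  seg 3: a=4 b=-4141/3222 c=-2272/1611 d=249/358
  seg 4: a=2 b=-3253/1611 c=2179/3222 d=-2179/28998
S(35/4) = 174329/68736

Δ: Δ0=-2/3, Δ1=2/3, Δ2=1/2, Δ3=-2, Δ4=-2/3
row 1: diag=12, rhs=8; c'=1/4, d'=2/3
row 2: denom=10−3·1/4=37/4; d'=(-1−3·2/3)/(37/4)=-12/37
row 3: denom=6−2·8/37=206/37; d'=(-15−2·-12/37)/(206/37)=-531/206
row 4: denom=8−1·37/206=1611/206; d'=(8−1·-531/206)/(1611/206)=2179/1611
back: M4=2179/1611
back: M3=-531/206−37/206·2179/1611=-4544/1611
back: M2=-12/37−8/37·-4544/1611=460/1611
back: M1=2/3−1/4·460/1611=959/1611
M: M0=0, M1=959/1611, M2=460/1611, M3=-4544/1611, M4=2179/1611, M5=0
seg 0: a=3, c=M0/2=0, d=(M1−M0)/(6·3)=959/28998, b=Δ0−h0·(2M0+M1)/6=-3107/3222
seg 1: a=1, c=M1/2=959/3222, d=(M2−M1)/(6·3)=-499/28998, b=Δ1−h1·(2M1+M2)/6=-115/1611
seg 2: a=3, c=M2/2=230/1611, d=(M3−M2)/(6·2)=-139/537, b=Δ2−h2·(2M2+M3)/6=4027/3222
seg 3: a=4, c=M3/2=-2272/1611, d=(M4−M3)/(6·1)=249/358, b=Δ3−h3·(2M3+M4)/6=-4141/3222
seg 4: a=2, c=M4/2=2179/3222, d=(M5−M4)/(6·3)=-2179/28998, b=Δ4−h4·(2M4+M5)/6=-3253/1611
t_q=35/4 → seg 3, τ=3/4; S=4+-4141/3222·τ+-2272/1611·τ²+249/358·τ³=174329/68736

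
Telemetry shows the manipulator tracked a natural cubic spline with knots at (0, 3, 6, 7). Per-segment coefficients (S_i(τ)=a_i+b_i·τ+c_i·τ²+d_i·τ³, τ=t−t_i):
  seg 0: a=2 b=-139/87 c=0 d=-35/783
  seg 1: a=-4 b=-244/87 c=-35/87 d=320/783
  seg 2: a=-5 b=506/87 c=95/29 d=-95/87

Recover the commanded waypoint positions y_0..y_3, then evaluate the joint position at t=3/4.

y_0 = S_0(0) = a_0 = 2
y_1 = S_1(0) = a_1 = -4
y_2 = S_2(0) = a_2 = -5
y_3 = S_2(1) = 3
t_q=3/4 is in segment 0 (τ=3/4); S_0(τ)=1453/1856

y_0=2 y_1=-4 y_2=-5 y_3=3
S(3/4) = 1453/1856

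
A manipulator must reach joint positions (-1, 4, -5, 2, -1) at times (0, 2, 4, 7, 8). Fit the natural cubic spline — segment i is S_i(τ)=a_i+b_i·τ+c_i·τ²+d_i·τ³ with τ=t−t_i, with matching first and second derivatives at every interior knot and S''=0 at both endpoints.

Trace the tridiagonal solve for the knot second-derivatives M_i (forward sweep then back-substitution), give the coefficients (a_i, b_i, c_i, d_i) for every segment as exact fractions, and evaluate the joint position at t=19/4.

  seg 0: a=-1 b=3925/804 c=0 d=-1915/3216
  seg 1: a=4 b=-455/201 c=-1915/536 d=3947/3216
  seg 2: a=-5 b=-1469/804 c=254/67 d=-1933/2412
  seg 3: a=2 b=-289/402 c=-917/268 d=917/804
S(19/4) = -78487/17152

Δ: Δ0=5/2, Δ1=-9/2, Δ2=7/3, Δ3=-3
row 1: diag=8, rhs=-42; c'=1/4, d'=-21/4
row 2: denom=10−2·1/4=19/2; d'=(41−2·-21/4)/(19/2)=103/19
row 3: denom=8−3·6/19=134/19; d'=(-32−3·103/19)/(134/19)=-917/134
back: M3=-917/134
back: M2=103/19−6/19·-917/134=508/67
back: M1=-21/4−1/4·508/67=-1915/268
M: M0=0, M1=-1915/268, M2=508/67, M3=-917/134, M4=0
seg 0: a=-1, c=M0/2=0, d=(M1−M0)/(6·2)=-1915/3216, b=Δ0−h0·(2M0+M1)/6=3925/804
seg 1: a=4, c=M1/2=-1915/536, d=(M2−M1)/(6·2)=3947/3216, b=Δ1−h1·(2M1+M2)/6=-455/201
seg 2: a=-5, c=M2/2=254/67, d=(M3−M2)/(6·3)=-1933/2412, b=Δ2−h2·(2M2+M3)/6=-1469/804
seg 3: a=2, c=M3/2=-917/268, d=(M4−M3)/(6·1)=917/804, b=Δ3−h3·(2M3+M4)/6=-289/402
t_q=19/4 → seg 2, τ=3/4; S=-5+-1469/804·τ+254/67·τ²+-1933/2412·τ³=-78487/17152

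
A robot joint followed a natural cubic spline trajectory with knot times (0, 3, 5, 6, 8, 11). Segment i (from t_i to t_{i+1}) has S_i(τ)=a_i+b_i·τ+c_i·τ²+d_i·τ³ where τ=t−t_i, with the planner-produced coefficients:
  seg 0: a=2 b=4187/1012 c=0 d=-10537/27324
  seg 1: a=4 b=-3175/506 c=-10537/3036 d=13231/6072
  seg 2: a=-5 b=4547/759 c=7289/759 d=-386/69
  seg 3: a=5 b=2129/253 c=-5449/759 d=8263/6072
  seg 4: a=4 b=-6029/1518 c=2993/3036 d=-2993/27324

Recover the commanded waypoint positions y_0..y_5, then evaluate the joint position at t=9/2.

y_0=2 y_1=4 y_2=-5 y_3=5 y_4=4 y_5=-2
S(9/2) = -94997/16192

y_0 = S_0(0) = a_0 = 2
y_1 = S_1(0) = a_1 = 4
y_2 = S_2(0) = a_2 = -5
y_3 = S_3(0) = a_3 = 5
y_4 = S_4(0) = a_4 = 4
y_5 = S_4(3) = -2
t_q=9/2 is in segment 1 (τ=3/2); S_1(τ)=-94997/16192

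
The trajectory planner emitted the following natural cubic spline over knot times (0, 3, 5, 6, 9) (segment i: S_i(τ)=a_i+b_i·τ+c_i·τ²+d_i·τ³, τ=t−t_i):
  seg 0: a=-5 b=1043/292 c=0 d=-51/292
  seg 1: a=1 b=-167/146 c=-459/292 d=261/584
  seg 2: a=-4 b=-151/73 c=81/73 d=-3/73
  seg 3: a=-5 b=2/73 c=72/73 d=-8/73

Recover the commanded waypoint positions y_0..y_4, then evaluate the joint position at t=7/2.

y_0 = S_0(0) = a_0 = -5
y_1 = S_1(0) = a_1 = 1
y_2 = S_2(0) = a_2 = -4
y_3 = S_3(0) = a_3 = -5
y_4 = S_3(3) = 1
t_q=7/2 is in segment 1 (τ=1/2); S_1(τ)=425/4672

y_0=-5 y_1=1 y_2=-4 y_3=-5 y_4=1
S(7/2) = 425/4672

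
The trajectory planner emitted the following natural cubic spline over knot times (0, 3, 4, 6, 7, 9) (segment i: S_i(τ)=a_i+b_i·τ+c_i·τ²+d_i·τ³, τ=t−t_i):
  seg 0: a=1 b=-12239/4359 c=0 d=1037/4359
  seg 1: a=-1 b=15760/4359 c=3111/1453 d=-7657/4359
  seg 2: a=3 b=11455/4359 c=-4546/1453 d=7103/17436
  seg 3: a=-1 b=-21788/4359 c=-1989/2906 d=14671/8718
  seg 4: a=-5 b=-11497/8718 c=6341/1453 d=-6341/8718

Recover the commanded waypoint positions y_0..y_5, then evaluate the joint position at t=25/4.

y_0 = S_0(0) = a_0 = 1
y_1 = S_1(0) = a_1 = -1
y_2 = S_2(0) = a_2 = 3
y_3 = S_3(0) = a_3 = -1
y_4 = S_4(0) = a_4 = -5
y_5 = S_4(2) = 4
t_q=25/4 is in segment 3 (τ=1/4); S_3(τ)=-421455/185984

y_0=1 y_1=-1 y_2=3 y_3=-1 y_4=-5 y_5=4
S(25/4) = -421455/185984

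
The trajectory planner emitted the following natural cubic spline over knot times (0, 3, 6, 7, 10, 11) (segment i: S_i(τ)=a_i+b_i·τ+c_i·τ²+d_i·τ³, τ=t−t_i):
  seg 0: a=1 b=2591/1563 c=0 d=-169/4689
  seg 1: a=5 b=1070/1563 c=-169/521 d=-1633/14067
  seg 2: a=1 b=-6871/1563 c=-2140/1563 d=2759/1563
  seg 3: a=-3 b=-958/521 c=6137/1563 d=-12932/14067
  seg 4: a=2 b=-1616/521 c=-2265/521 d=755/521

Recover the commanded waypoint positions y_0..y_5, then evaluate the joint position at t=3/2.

y_0=1 y_1=5 y_2=1 y_3=-3 y_4=2 y_5=-4
S(3/2) = 14025/4168

y_0 = S_0(0) = a_0 = 1
y_1 = S_1(0) = a_1 = 5
y_2 = S_2(0) = a_2 = 1
y_3 = S_3(0) = a_3 = -3
y_4 = S_4(0) = a_4 = 2
y_5 = S_4(1) = -4
t_q=3/2 is in segment 0 (τ=3/2); S_0(τ)=14025/4168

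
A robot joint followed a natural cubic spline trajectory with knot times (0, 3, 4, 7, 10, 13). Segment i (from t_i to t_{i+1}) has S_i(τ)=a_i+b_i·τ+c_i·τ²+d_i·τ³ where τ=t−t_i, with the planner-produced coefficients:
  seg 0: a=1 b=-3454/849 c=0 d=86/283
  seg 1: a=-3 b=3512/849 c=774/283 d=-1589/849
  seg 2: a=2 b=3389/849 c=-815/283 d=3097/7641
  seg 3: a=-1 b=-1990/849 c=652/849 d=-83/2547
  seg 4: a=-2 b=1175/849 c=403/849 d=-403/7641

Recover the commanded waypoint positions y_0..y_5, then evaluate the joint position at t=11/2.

y_0=1 y_1=-3 y_2=2 y_3=-1 y_4=-2 y_5=5
S(11/2) = 6511/2264

y_0 = S_0(0) = a_0 = 1
y_1 = S_1(0) = a_1 = -3
y_2 = S_2(0) = a_2 = 2
y_3 = S_3(0) = a_3 = -1
y_4 = S_4(0) = a_4 = -2
y_5 = S_4(3) = 5
t_q=11/2 is in segment 2 (τ=3/2); S_2(τ)=6511/2264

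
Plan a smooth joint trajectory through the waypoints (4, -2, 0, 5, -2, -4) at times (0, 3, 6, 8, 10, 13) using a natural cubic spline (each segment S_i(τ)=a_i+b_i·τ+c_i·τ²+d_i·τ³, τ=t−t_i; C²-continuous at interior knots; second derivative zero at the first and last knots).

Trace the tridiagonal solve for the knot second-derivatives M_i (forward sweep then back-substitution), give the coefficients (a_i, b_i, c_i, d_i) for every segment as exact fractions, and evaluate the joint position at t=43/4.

Δ: Δ0=-2, Δ1=2/3, Δ2=5/2, Δ3=-7/2, Δ4=-2/3
row 1: diag=12, rhs=16; c'=1/4, d'=4/3
row 2: denom=10−3·1/4=37/4; d'=(11−3·4/3)/(37/4)=28/37
row 3: denom=8−2·8/37=280/37; d'=(-36−2·28/37)/(280/37)=-347/70
row 4: denom=10−2·37/140=663/70; d'=(17−2·-347/70)/(663/70)=628/221
back: M4=628/221
back: M3=-347/70−37/140·628/221=-2523/442
back: M2=28/37−8/37·-2523/442=440/221
back: M1=4/3−1/4·440/221=554/663
M: M0=0, M1=554/663, M2=440/221, M3=-2523/442, M4=628/221, M5=0
seg 0: a=4, c=M0/2=0, d=(M1−M0)/(6·3)=277/5967, b=Δ0−h0·(2M0+M1)/6=-1603/663
seg 1: a=-2, c=M1/2=277/663, d=(M2−M1)/(6·3)=383/5967, b=Δ1−h1·(2M1+M2)/6=-772/663
seg 2: a=0, c=M2/2=220/221, d=(M3−M2)/(6·2)=-3403/5304, b=Δ2−h2·(2M2+M3)/6=2039/663
seg 3: a=5, c=M3/2=-2523/884, d=(M4−M3)/(6·2)=3779/5304, b=Δ3−h3·(2M3+M4)/6=-851/1326
seg 4: a=-2, c=M4/2=314/221, d=(M5−M4)/(6·3)=-314/1989, b=Δ4−h4·(2M4+M5)/6=-2326/663
t_q=43/4 → seg 4, τ=3/4; S=-2+-2326/663·τ+314/221·τ²+-314/1989·τ³=-27571/7072

  seg 0: a=4 b=-1603/663 c=0 d=277/5967
  seg 1: a=-2 b=-772/663 c=277/663 d=383/5967
  seg 2: a=0 b=2039/663 c=220/221 d=-3403/5304
  seg 3: a=5 b=-851/1326 c=-2523/884 d=3779/5304
  seg 4: a=-2 b=-2326/663 c=314/221 d=-314/1989
S(43/4) = -27571/7072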